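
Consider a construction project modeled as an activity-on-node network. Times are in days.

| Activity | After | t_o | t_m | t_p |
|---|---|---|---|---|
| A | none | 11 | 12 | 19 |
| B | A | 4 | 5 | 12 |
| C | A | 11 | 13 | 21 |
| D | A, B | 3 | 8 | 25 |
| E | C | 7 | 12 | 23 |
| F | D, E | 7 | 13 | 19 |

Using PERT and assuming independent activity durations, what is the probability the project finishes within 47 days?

te_A = (11 + 4·12 + 19)/6 = 78/6 = 13; σ²_A = ((19−11)/6)² = 1.778
te_B = (4 + 4·5 + 12)/6 = 36/6 = 6; σ²_B = ((12−4)/6)² = 1.778
te_C = (11 + 4·13 + 21)/6 = 84/6 = 14; σ²_C = ((21−11)/6)² = 2.778
te_D = (3 + 4·8 + 25)/6 = 60/6 = 10; σ²_D = ((25−3)/6)² = 13.444
te_E = (7 + 4·12 + 23)/6 = 78/6 = 13; σ²_E = ((23−7)/6)² = 7.111
te_F = (7 + 4·13 + 19)/6 = 78/6 = 13; σ²_F = ((19−7)/6)² = 4.000

Forward pass:
ES_A = 0; EF_A = 13
ES_B = 13; EF_B = 13+6 = 19
ES_C = 13; EF_C = 13+14 = 27
ES_D = max(EF_A=13, EF_B=19) = 19; EF_D = 19+10 = 29
ES_E = 27; EF_E = 27+13 = 40
ES_F = max(EF_D=29, EF_E=40) = 40; EF_F = 40+13 = 53
Expected project duration μ = 53 days. Critical path: A → C → E → F.

Variance along critical path = 1.778 + 2.778 + 7.111 + 4.000 = 15.667; σ = √15.667 = 3.958 days.
Z = (47 − 53) / 3.958 = -1.516
P(T ≤ 47) = Φ(-1.516) ≈ 0.065

0.065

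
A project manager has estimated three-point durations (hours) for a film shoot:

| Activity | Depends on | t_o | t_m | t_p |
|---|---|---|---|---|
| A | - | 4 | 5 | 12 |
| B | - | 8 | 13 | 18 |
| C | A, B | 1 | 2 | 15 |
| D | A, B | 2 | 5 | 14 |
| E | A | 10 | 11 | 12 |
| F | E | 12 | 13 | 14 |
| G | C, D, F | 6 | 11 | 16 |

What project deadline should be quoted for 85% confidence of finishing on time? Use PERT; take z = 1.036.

43.3 hours

te_A = (4 + 4·5 + 12)/6 = 36/6 = 6; σ²_A = ((12−4)/6)² = 1.778
te_B = (8 + 4·13 + 18)/6 = 78/6 = 13; σ²_B = ((18−8)/6)² = 2.778
te_C = (1 + 4·2 + 15)/6 = 24/6 = 4; σ²_C = ((15−1)/6)² = 5.444
te_D = (2 + 4·5 + 14)/6 = 36/6 = 6; σ²_D = ((14−2)/6)² = 4.000
te_E = (10 + 4·11 + 12)/6 = 66/6 = 11; σ²_E = ((12−10)/6)² = 0.111
te_F = (12 + 4·13 + 14)/6 = 78/6 = 13; σ²_F = ((14−12)/6)² = 0.111
te_G = (6 + 4·11 + 16)/6 = 66/6 = 11; σ²_G = ((16−6)/6)² = 2.778

Forward pass:
ES_A = 0; EF_A = 6
ES_B = 0; EF_B = 13
ES_C = max(EF_A=6, EF_B=13) = 13; EF_C = 13+4 = 17
ES_D = max(EF_A=6, EF_B=13) = 13; EF_D = 13+6 = 19
ES_E = 6; EF_E = 6+11 = 17
ES_F = 17; EF_F = 17+13 = 30
ES_G = max(EF_C=17, EF_D=19, EF_F=30) = 30; EF_G = 30+11 = 41
Expected project duration μ = 41 hours. Critical path: A → E → F → G.

Variance along critical path = 1.778 + 0.111 + 0.111 + 2.778 = 4.778; σ = 2.186 hours.
D = μ + z·σ = 41 + 1.036·2.186 = 43.3 hours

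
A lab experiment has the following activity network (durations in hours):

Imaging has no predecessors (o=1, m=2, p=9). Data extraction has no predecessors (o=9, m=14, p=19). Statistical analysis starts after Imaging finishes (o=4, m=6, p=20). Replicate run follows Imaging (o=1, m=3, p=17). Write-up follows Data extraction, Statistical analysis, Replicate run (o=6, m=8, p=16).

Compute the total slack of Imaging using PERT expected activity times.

te_Imaging = (1 + 4·2 + 9)/6 = 18/6 = 3
te_Data extraction = (9 + 4·14 + 19)/6 = 84/6 = 14
te_Statistical analysis = (4 + 4·6 + 20)/6 = 48/6 = 8
te_Replicate run = (1 + 4·3 + 17)/6 = 30/6 = 5
te_Write-up = (6 + 4·8 + 16)/6 = 54/6 = 9

Forward pass:
ES_Imaging = 0; EF_Imaging = 3
ES_Data extraction = 0; EF_Data extraction = 14
ES_Statistical analysis = 3; EF_Statistical analysis = 3+8 = 11
ES_Replicate run = 3; EF_Replicate run = 3+5 = 8
ES_Write-up = max(EF_Data extraction=14, EF_Statistical analysis=11, EF_Replicate run=8) = 14; EF_Write-up = 14+9 = 23
Expected project duration μ = 23 hours. Critical path: Data extraction → Write-up.

Backward pass:
LF_Write-up = 23; LS_Write-up = 23−9 = 14
LF_Replicate run = LS_Write-up = 14; LS_Replicate run = 14−5 = 9
LF_Statistical analysis = LS_Write-up = 14; LS_Statistical analysis = 14−8 = 6
LF_Data extraction = LS_Write-up = 14; LS_Data extraction = 14−14 = 0
LF_Imaging = min(LS_Statistical analysis=6, LS_Replicate run=9) = 6; LS_Imaging = 6−3 = 3
Slack_Imaging = LS_Imaging − ES_Imaging = 3 − 0 = 3

3 hours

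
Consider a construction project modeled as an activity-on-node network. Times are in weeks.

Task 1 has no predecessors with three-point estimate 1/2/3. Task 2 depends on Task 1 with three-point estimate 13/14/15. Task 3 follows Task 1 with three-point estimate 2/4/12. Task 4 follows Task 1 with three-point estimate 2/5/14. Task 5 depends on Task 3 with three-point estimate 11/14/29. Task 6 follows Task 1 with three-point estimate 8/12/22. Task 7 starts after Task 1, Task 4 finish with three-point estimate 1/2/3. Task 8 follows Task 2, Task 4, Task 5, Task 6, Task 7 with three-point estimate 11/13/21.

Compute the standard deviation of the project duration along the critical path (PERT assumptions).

te_Task 1 = (1 + 4·2 + 3)/6 = 12/6 = 2; σ²_Task 1 = ((3−1)/6)² = 0.111
te_Task 2 = (13 + 4·14 + 15)/6 = 84/6 = 14; σ²_Task 2 = ((15−13)/6)² = 0.111
te_Task 3 = (2 + 4·4 + 12)/6 = 30/6 = 5; σ²_Task 3 = ((12−2)/6)² = 2.778
te_Task 4 = (2 + 4·5 + 14)/6 = 36/6 = 6; σ²_Task 4 = ((14−2)/6)² = 4.000
te_Task 5 = (11 + 4·14 + 29)/6 = 96/6 = 16; σ²_Task 5 = ((29−11)/6)² = 9.000
te_Task 6 = (8 + 4·12 + 22)/6 = 78/6 = 13; σ²_Task 6 = ((22−8)/6)² = 5.444
te_Task 7 = (1 + 4·2 + 3)/6 = 12/6 = 2; σ²_Task 7 = ((3−1)/6)² = 0.111
te_Task 8 = (11 + 4·13 + 21)/6 = 84/6 = 14; σ²_Task 8 = ((21−11)/6)² = 2.778

Forward pass:
ES_Task 1 = 0; EF_Task 1 = 2
ES_Task 2 = 2; EF_Task 2 = 2+14 = 16
ES_Task 3 = 2; EF_Task 3 = 2+5 = 7
ES_Task 4 = 2; EF_Task 4 = 2+6 = 8
ES_Task 5 = 7; EF_Task 5 = 7+16 = 23
ES_Task 6 = 2; EF_Task 6 = 2+13 = 15
ES_Task 7 = max(EF_Task 1=2, EF_Task 4=8) = 8; EF_Task 7 = 8+2 = 10
ES_Task 8 = max(EF_Task 2=16, EF_Task 4=8, EF_Task 5=23, EF_Task 6=15, EF_Task 7=10) = 23; EF_Task 8 = 23+14 = 37
Expected project duration μ = 37 weeks. Critical path: Task 1 → Task 3 → Task 5 → Task 8.

Variance along critical path = 0.111 + 2.778 + 9.000 + 2.778 = 14.667
σ = √14.667 = 3.830 weeks

3.83 weeks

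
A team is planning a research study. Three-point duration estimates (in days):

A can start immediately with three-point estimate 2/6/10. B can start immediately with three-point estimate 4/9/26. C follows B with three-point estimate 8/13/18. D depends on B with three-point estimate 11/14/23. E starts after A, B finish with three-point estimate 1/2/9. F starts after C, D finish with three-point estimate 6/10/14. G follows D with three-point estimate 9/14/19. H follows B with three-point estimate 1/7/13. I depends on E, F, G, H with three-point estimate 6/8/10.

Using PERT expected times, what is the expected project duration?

te_A = (2 + 4·6 + 10)/6 = 36/6 = 6
te_B = (4 + 4·9 + 26)/6 = 66/6 = 11
te_C = (8 + 4·13 + 18)/6 = 78/6 = 13
te_D = (11 + 4·14 + 23)/6 = 90/6 = 15
te_E = (1 + 4·2 + 9)/6 = 18/6 = 3
te_F = (6 + 4·10 + 14)/6 = 60/6 = 10
te_G = (9 + 4·14 + 19)/6 = 84/6 = 14
te_H = (1 + 4·7 + 13)/6 = 42/6 = 7
te_I = (6 + 4·8 + 10)/6 = 48/6 = 8

Forward pass:
ES_A = 0; EF_A = 6
ES_B = 0; EF_B = 11
ES_C = 11; EF_C = 11+13 = 24
ES_D = 11; EF_D = 11+15 = 26
ES_E = max(EF_A=6, EF_B=11) = 11; EF_E = 11+3 = 14
ES_F = max(EF_C=24, EF_D=26) = 26; EF_F = 26+10 = 36
ES_G = 26; EF_G = 26+14 = 40
ES_H = 11; EF_H = 11+7 = 18
ES_I = max(EF_E=14, EF_F=36, EF_G=40, EF_H=18) = 40; EF_I = 40+8 = 48
Expected project duration μ = 48 days. Critical path: B → D → G → I.

48 days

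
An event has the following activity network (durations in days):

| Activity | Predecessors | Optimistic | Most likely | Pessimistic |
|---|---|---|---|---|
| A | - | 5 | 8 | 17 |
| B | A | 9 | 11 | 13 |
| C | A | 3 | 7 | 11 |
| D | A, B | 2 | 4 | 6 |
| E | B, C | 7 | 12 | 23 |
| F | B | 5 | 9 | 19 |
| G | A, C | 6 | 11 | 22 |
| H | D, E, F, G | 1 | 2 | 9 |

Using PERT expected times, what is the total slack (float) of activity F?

te_A = (5 + 4·8 + 17)/6 = 54/6 = 9
te_B = (9 + 4·11 + 13)/6 = 66/6 = 11
te_C = (3 + 4·7 + 11)/6 = 42/6 = 7
te_D = (2 + 4·4 + 6)/6 = 24/6 = 4
te_E = (7 + 4·12 + 23)/6 = 78/6 = 13
te_F = (5 + 4·9 + 19)/6 = 60/6 = 10
te_G = (6 + 4·11 + 22)/6 = 72/6 = 12
te_H = (1 + 4·2 + 9)/6 = 18/6 = 3

Forward pass:
ES_A = 0; EF_A = 9
ES_B = 9; EF_B = 9+11 = 20
ES_C = 9; EF_C = 9+7 = 16
ES_D = max(EF_A=9, EF_B=20) = 20; EF_D = 20+4 = 24
ES_E = max(EF_B=20, EF_C=16) = 20; EF_E = 20+13 = 33
ES_F = 20; EF_F = 20+10 = 30
ES_G = max(EF_A=9, EF_C=16) = 16; EF_G = 16+12 = 28
ES_H = max(EF_D=24, EF_E=33, EF_F=30, EF_G=28) = 33; EF_H = 33+3 = 36
Expected project duration μ = 36 days. Critical path: A → B → E → H.

Backward pass:
LF_H = 36; LS_H = 36−3 = 33
LF_G = LS_H = 33; LS_G = 33−12 = 21
LF_F = LS_H = 33; LS_F = 33−10 = 23
LF_E = LS_H = 33; LS_E = 33−13 = 20
LF_D = LS_H = 33; LS_D = 33−4 = 29
LF_C = min(LS_E=20, LS_G=21) = 20; LS_C = 20−7 = 13
LF_B = min(LS_D=29, LS_E=20, LS_F=23) = 20; LS_B = 20−11 = 9
LF_A = min(LS_B=9, LS_C=13, LS_D=29, LS_G=21) = 9; LS_A = 9−9 = 0
Slack_F = LS_F − ES_F = 23 − 20 = 3

3 days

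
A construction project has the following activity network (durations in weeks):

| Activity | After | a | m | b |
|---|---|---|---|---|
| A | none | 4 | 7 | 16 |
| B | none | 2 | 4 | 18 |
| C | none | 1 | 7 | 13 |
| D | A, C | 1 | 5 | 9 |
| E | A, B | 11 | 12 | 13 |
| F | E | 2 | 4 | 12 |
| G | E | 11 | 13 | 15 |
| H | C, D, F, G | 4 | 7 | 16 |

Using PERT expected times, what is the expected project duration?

te_A = (4 + 4·7 + 16)/6 = 48/6 = 8
te_B = (2 + 4·4 + 18)/6 = 36/6 = 6
te_C = (1 + 4·7 + 13)/6 = 42/6 = 7
te_D = (1 + 4·5 + 9)/6 = 30/6 = 5
te_E = (11 + 4·12 + 13)/6 = 72/6 = 12
te_F = (2 + 4·4 + 12)/6 = 30/6 = 5
te_G = (11 + 4·13 + 15)/6 = 78/6 = 13
te_H = (4 + 4·7 + 16)/6 = 48/6 = 8

Forward pass:
ES_A = 0; EF_A = 8
ES_B = 0; EF_B = 6
ES_C = 0; EF_C = 7
ES_D = max(EF_A=8, EF_C=7) = 8; EF_D = 8+5 = 13
ES_E = max(EF_A=8, EF_B=6) = 8; EF_E = 8+12 = 20
ES_F = 20; EF_F = 20+5 = 25
ES_G = 20; EF_G = 20+13 = 33
ES_H = max(EF_C=7, EF_D=13, EF_F=25, EF_G=33) = 33; EF_H = 33+8 = 41
Expected project duration μ = 41 weeks. Critical path: A → E → G → H.

41 weeks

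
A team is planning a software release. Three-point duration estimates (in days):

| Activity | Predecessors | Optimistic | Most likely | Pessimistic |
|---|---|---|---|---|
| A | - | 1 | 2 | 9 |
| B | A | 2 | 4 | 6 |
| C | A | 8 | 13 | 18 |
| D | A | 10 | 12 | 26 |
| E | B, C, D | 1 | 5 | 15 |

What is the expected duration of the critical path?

23 days

te_A = (1 + 4·2 + 9)/6 = 18/6 = 3
te_B = (2 + 4·4 + 6)/6 = 24/6 = 4
te_C = (8 + 4·13 + 18)/6 = 78/6 = 13
te_D = (10 + 4·12 + 26)/6 = 84/6 = 14
te_E = (1 + 4·5 + 15)/6 = 36/6 = 6

Forward pass:
ES_A = 0; EF_A = 3
ES_B = 3; EF_B = 3+4 = 7
ES_C = 3; EF_C = 3+13 = 16
ES_D = 3; EF_D = 3+14 = 17
ES_E = max(EF_B=7, EF_C=16, EF_D=17) = 17; EF_E = 17+6 = 23
Expected project duration μ = 23 days. Critical path: A → D → E.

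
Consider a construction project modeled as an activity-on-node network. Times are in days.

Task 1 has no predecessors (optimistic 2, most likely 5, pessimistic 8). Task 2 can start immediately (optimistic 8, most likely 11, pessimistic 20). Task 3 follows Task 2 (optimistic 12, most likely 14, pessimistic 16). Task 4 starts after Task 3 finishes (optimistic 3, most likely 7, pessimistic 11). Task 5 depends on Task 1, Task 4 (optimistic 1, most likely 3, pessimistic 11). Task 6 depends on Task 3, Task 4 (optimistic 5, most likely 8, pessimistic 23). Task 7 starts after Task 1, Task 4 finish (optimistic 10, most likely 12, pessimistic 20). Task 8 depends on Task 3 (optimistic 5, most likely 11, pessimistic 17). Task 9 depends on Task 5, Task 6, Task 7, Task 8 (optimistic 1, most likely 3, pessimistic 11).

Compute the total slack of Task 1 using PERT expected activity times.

28 days

te_Task 1 = (2 + 4·5 + 8)/6 = 30/6 = 5
te_Task 2 = (8 + 4·11 + 20)/6 = 72/6 = 12
te_Task 3 = (12 + 4·14 + 16)/6 = 84/6 = 14
te_Task 4 = (3 + 4·7 + 11)/6 = 42/6 = 7
te_Task 5 = (1 + 4·3 + 11)/6 = 24/6 = 4
te_Task 6 = (5 + 4·8 + 23)/6 = 60/6 = 10
te_Task 7 = (10 + 4·12 + 20)/6 = 78/6 = 13
te_Task 8 = (5 + 4·11 + 17)/6 = 66/6 = 11
te_Task 9 = (1 + 4·3 + 11)/6 = 24/6 = 4

Forward pass:
ES_Task 1 = 0; EF_Task 1 = 5
ES_Task 2 = 0; EF_Task 2 = 12
ES_Task 3 = 12; EF_Task 3 = 12+14 = 26
ES_Task 4 = 26; EF_Task 4 = 26+7 = 33
ES_Task 5 = max(EF_Task 1=5, EF_Task 4=33) = 33; EF_Task 5 = 33+4 = 37
ES_Task 6 = max(EF_Task 3=26, EF_Task 4=33) = 33; EF_Task 6 = 33+10 = 43
ES_Task 7 = max(EF_Task 1=5, EF_Task 4=33) = 33; EF_Task 7 = 33+13 = 46
ES_Task 8 = 26; EF_Task 8 = 26+11 = 37
ES_Task 9 = max(EF_Task 5=37, EF_Task 6=43, EF_Task 7=46, EF_Task 8=37) = 46; EF_Task 9 = 46+4 = 50
Expected project duration μ = 50 days. Critical path: Task 2 → Task 3 → Task 4 → Task 7 → Task 9.

Backward pass:
LF_Task 9 = 50; LS_Task 9 = 50−4 = 46
LF_Task 8 = LS_Task 9 = 46; LS_Task 8 = 46−11 = 35
LF_Task 7 = LS_Task 9 = 46; LS_Task 7 = 46−13 = 33
LF_Task 6 = LS_Task 9 = 46; LS_Task 6 = 46−10 = 36
LF_Task 5 = LS_Task 9 = 46; LS_Task 5 = 46−4 = 42
LF_Task 4 = min(LS_Task 5=42, LS_Task 6=36, LS_Task 7=33) = 33; LS_Task 4 = 33−7 = 26
LF_Task 3 = min(LS_Task 4=26, LS_Task 6=36, LS_Task 8=35) = 26; LS_Task 3 = 26−14 = 12
LF_Task 2 = LS_Task 3 = 12; LS_Task 2 = 12−12 = 0
LF_Task 1 = min(LS_Task 5=42, LS_Task 7=33) = 33; LS_Task 1 = 33−5 = 28
Slack_Task 1 = LS_Task 1 − ES_Task 1 = 28 − 0 = 28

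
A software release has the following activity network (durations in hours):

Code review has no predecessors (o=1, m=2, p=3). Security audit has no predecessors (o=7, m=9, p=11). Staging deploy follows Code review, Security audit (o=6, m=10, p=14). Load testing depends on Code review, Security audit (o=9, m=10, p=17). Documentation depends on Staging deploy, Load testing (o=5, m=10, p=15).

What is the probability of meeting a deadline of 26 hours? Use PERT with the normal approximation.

te_Code review = (1 + 4·2 + 3)/6 = 12/6 = 2; σ²_Code review = ((3−1)/6)² = 0.111
te_Security audit = (7 + 4·9 + 11)/6 = 54/6 = 9; σ²_Security audit = ((11−7)/6)² = 0.444
te_Staging deploy = (6 + 4·10 + 14)/6 = 60/6 = 10; σ²_Staging deploy = ((14−6)/6)² = 1.778
te_Load testing = (9 + 4·10 + 17)/6 = 66/6 = 11; σ²_Load testing = ((17−9)/6)² = 1.778
te_Documentation = (5 + 4·10 + 15)/6 = 60/6 = 10; σ²_Documentation = ((15−5)/6)² = 2.778

Forward pass:
ES_Code review = 0; EF_Code review = 2
ES_Security audit = 0; EF_Security audit = 9
ES_Staging deploy = max(EF_Code review=2, EF_Security audit=9) = 9; EF_Staging deploy = 9+10 = 19
ES_Load testing = max(EF_Code review=2, EF_Security audit=9) = 9; EF_Load testing = 9+11 = 20
ES_Documentation = max(EF_Staging deploy=19, EF_Load testing=20) = 20; EF_Documentation = 20+10 = 30
Expected project duration μ = 30 hours. Critical path: Security audit → Load testing → Documentation.

Variance along critical path = 0.444 + 1.778 + 2.778 = 5.000; σ = √5.000 = 2.236 hours.
Z = (26 − 30) / 2.236 = -1.789
P(T ≤ 26) = Φ(-1.789) ≈ 0.037

0.037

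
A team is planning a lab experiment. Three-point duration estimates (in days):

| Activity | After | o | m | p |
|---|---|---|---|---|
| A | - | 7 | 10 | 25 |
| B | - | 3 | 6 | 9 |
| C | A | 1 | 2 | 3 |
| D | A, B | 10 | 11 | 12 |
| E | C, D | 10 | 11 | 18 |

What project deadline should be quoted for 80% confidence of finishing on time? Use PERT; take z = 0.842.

te_A = (7 + 4·10 + 25)/6 = 72/6 = 12; σ²_A = ((25−7)/6)² = 9.000
te_B = (3 + 4·6 + 9)/6 = 36/6 = 6; σ²_B = ((9−3)/6)² = 1.000
te_C = (1 + 4·2 + 3)/6 = 12/6 = 2; σ²_C = ((3−1)/6)² = 0.111
te_D = (10 + 4·11 + 12)/6 = 66/6 = 11; σ²_D = ((12−10)/6)² = 0.111
te_E = (10 + 4·11 + 18)/6 = 72/6 = 12; σ²_E = ((18−10)/6)² = 1.778

Forward pass:
ES_A = 0; EF_A = 12
ES_B = 0; EF_B = 6
ES_C = 12; EF_C = 12+2 = 14
ES_D = max(EF_A=12, EF_B=6) = 12; EF_D = 12+11 = 23
ES_E = max(EF_C=14, EF_D=23) = 23; EF_E = 23+12 = 35
Expected project duration μ = 35 days. Critical path: A → D → E.

Variance along critical path = 9.000 + 0.111 + 1.778 = 10.889; σ = 3.300 days.
D = μ + z·σ = 35 + 0.842·3.300 = 37.8 days

37.8 days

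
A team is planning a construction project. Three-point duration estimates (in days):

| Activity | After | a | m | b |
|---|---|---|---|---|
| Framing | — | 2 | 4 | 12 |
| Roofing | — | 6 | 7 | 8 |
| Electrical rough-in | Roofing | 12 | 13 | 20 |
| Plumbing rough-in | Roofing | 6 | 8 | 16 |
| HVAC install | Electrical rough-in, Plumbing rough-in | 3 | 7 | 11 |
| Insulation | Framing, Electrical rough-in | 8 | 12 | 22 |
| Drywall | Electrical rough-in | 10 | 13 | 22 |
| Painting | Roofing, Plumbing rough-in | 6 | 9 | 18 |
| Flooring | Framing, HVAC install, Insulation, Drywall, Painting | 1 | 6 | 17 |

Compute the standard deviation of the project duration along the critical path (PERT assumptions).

3.61 days

te_Framing = (2 + 4·4 + 12)/6 = 30/6 = 5; σ²_Framing = ((12−2)/6)² = 2.778
te_Roofing = (6 + 4·7 + 8)/6 = 42/6 = 7; σ²_Roofing = ((8−6)/6)² = 0.111
te_Electrical rough-in = (12 + 4·13 + 20)/6 = 84/6 = 14; σ²_Electrical rough-in = ((20−12)/6)² = 1.778
te_Plumbing rough-in = (6 + 4·8 + 16)/6 = 54/6 = 9; σ²_Plumbing rough-in = ((16−6)/6)² = 2.778
te_HVAC install = (3 + 4·7 + 11)/6 = 42/6 = 7; σ²_HVAC install = ((11−3)/6)² = 1.778
te_Insulation = (8 + 4·12 + 22)/6 = 78/6 = 13; σ²_Insulation = ((22−8)/6)² = 5.444
te_Drywall = (10 + 4·13 + 22)/6 = 84/6 = 14; σ²_Drywall = ((22−10)/6)² = 4.000
te_Painting = (6 + 4·9 + 18)/6 = 60/6 = 10; σ²_Painting = ((18−6)/6)² = 4.000
te_Flooring = (1 + 4·6 + 17)/6 = 42/6 = 7; σ²_Flooring = ((17−1)/6)² = 7.111

Forward pass:
ES_Framing = 0; EF_Framing = 5
ES_Roofing = 0; EF_Roofing = 7
ES_Electrical rough-in = 7; EF_Electrical rough-in = 7+14 = 21
ES_Plumbing rough-in = 7; EF_Plumbing rough-in = 7+9 = 16
ES_HVAC install = max(EF_Electrical rough-in=21, EF_Plumbing rough-in=16) = 21; EF_HVAC install = 21+7 = 28
ES_Insulation = max(EF_Framing=5, EF_Electrical rough-in=21) = 21; EF_Insulation = 21+13 = 34
ES_Drywall = 21; EF_Drywall = 21+14 = 35
ES_Painting = max(EF_Roofing=7, EF_Plumbing rough-in=16) = 16; EF_Painting = 16+10 = 26
ES_Flooring = max(EF_Framing=5, EF_HVAC install=28, EF_Insulation=34, EF_Drywall=35, EF_Painting=26) = 35; EF_Flooring = 35+7 = 42
Expected project duration μ = 42 days. Critical path: Roofing → Electrical rough-in → Drywall → Flooring.

Variance along critical path = 0.111 + 1.778 + 4.000 + 7.111 = 13.000
σ = √13.000 = 3.606 days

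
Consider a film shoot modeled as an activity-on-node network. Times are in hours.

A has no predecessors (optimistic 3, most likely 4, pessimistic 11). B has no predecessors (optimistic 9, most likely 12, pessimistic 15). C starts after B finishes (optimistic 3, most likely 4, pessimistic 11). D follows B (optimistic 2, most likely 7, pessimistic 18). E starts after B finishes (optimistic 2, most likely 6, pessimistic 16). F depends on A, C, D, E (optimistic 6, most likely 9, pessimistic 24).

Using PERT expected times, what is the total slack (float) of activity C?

te_A = (3 + 4·4 + 11)/6 = 30/6 = 5
te_B = (9 + 4·12 + 15)/6 = 72/6 = 12
te_C = (3 + 4·4 + 11)/6 = 30/6 = 5
te_D = (2 + 4·7 + 18)/6 = 48/6 = 8
te_E = (2 + 4·6 + 16)/6 = 42/6 = 7
te_F = (6 + 4·9 + 24)/6 = 66/6 = 11

Forward pass:
ES_A = 0; EF_A = 5
ES_B = 0; EF_B = 12
ES_C = 12; EF_C = 12+5 = 17
ES_D = 12; EF_D = 12+8 = 20
ES_E = 12; EF_E = 12+7 = 19
ES_F = max(EF_A=5, EF_C=17, EF_D=20, EF_E=19) = 20; EF_F = 20+11 = 31
Expected project duration μ = 31 hours. Critical path: B → D → F.

Backward pass:
LF_F = 31; LS_F = 31−11 = 20
LF_E = LS_F = 20; LS_E = 20−7 = 13
LF_D = LS_F = 20; LS_D = 20−8 = 12
LF_C = LS_F = 20; LS_C = 20−5 = 15
LF_B = min(LS_C=15, LS_D=12, LS_E=13) = 12; LS_B = 12−12 = 0
LF_A = LS_F = 20; LS_A = 20−5 = 15
Slack_C = LS_C − ES_C = 15 − 12 = 3

3 hours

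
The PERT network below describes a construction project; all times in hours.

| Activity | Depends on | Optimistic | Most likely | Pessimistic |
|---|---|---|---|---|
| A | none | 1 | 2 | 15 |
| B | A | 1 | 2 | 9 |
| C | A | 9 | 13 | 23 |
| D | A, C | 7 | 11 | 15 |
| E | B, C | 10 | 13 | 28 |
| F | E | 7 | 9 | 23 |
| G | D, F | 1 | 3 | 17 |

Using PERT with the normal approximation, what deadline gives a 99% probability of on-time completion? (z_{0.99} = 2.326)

te_A = (1 + 4·2 + 15)/6 = 24/6 = 4; σ²_A = ((15−1)/6)² = 5.444
te_B = (1 + 4·2 + 9)/6 = 18/6 = 3; σ²_B = ((9−1)/6)² = 1.778
te_C = (9 + 4·13 + 23)/6 = 84/6 = 14; σ²_C = ((23−9)/6)² = 5.444
te_D = (7 + 4·11 + 15)/6 = 66/6 = 11; σ²_D = ((15−7)/6)² = 1.778
te_E = (10 + 4·13 + 28)/6 = 90/6 = 15; σ²_E = ((28−10)/6)² = 9.000
te_F = (7 + 4·9 + 23)/6 = 66/6 = 11; σ²_F = ((23−7)/6)² = 7.111
te_G = (1 + 4·3 + 17)/6 = 30/6 = 5; σ²_G = ((17−1)/6)² = 7.111

Forward pass:
ES_A = 0; EF_A = 4
ES_B = 4; EF_B = 4+3 = 7
ES_C = 4; EF_C = 4+14 = 18
ES_D = max(EF_A=4, EF_C=18) = 18; EF_D = 18+11 = 29
ES_E = max(EF_B=7, EF_C=18) = 18; EF_E = 18+15 = 33
ES_F = 33; EF_F = 33+11 = 44
ES_G = max(EF_D=29, EF_F=44) = 44; EF_G = 44+5 = 49
Expected project duration μ = 49 hours. Critical path: A → C → E → F → G.

Variance along critical path = 5.444 + 5.444 + 9.000 + 7.111 + 7.111 = 34.111; σ = 5.840 hours.
D = μ + z·σ = 49 + 2.326·5.840 = 62.6 hours

62.6 hours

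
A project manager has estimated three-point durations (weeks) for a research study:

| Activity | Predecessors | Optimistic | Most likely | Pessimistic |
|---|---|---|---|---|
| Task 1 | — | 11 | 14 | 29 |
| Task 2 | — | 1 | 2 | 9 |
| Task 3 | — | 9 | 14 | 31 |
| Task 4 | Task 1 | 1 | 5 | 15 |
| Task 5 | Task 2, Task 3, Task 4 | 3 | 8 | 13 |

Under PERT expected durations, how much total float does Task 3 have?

te_Task 1 = (11 + 4·14 + 29)/6 = 96/6 = 16
te_Task 2 = (1 + 4·2 + 9)/6 = 18/6 = 3
te_Task 3 = (9 + 4·14 + 31)/6 = 96/6 = 16
te_Task 4 = (1 + 4·5 + 15)/6 = 36/6 = 6
te_Task 5 = (3 + 4·8 + 13)/6 = 48/6 = 8

Forward pass:
ES_Task 1 = 0; EF_Task 1 = 16
ES_Task 2 = 0; EF_Task 2 = 3
ES_Task 3 = 0; EF_Task 3 = 16
ES_Task 4 = 16; EF_Task 4 = 16+6 = 22
ES_Task 5 = max(EF_Task 2=3, EF_Task 3=16, EF_Task 4=22) = 22; EF_Task 5 = 22+8 = 30
Expected project duration μ = 30 weeks. Critical path: Task 1 → Task 4 → Task 5.

Backward pass:
LF_Task 5 = 30; LS_Task 5 = 30−8 = 22
LF_Task 4 = LS_Task 5 = 22; LS_Task 4 = 22−6 = 16
LF_Task 3 = LS_Task 5 = 22; LS_Task 3 = 22−16 = 6
LF_Task 2 = LS_Task 5 = 22; LS_Task 2 = 22−3 = 19
LF_Task 1 = LS_Task 4 = 16; LS_Task 1 = 16−16 = 0
Slack_Task 3 = LS_Task 3 − ES_Task 3 = 6 − 0 = 6

6 weeks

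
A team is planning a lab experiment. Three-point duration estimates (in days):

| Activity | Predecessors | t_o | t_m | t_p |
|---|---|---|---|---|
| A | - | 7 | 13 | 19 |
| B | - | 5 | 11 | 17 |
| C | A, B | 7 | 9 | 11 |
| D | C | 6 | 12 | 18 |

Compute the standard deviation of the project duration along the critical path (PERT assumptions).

te_A = (7 + 4·13 + 19)/6 = 78/6 = 13; σ²_A = ((19−7)/6)² = 4.000
te_B = (5 + 4·11 + 17)/6 = 66/6 = 11; σ²_B = ((17−5)/6)² = 4.000
te_C = (7 + 4·9 + 11)/6 = 54/6 = 9; σ²_C = ((11−7)/6)² = 0.444
te_D = (6 + 4·12 + 18)/6 = 72/6 = 12; σ²_D = ((18−6)/6)² = 4.000

Forward pass:
ES_A = 0; EF_A = 13
ES_B = 0; EF_B = 11
ES_C = max(EF_A=13, EF_B=11) = 13; EF_C = 13+9 = 22
ES_D = 22; EF_D = 22+12 = 34
Expected project duration μ = 34 days. Critical path: A → C → D.

Variance along critical path = 4.000 + 0.444 + 4.000 = 8.444
σ = √8.444 = 2.906 days

2.91 days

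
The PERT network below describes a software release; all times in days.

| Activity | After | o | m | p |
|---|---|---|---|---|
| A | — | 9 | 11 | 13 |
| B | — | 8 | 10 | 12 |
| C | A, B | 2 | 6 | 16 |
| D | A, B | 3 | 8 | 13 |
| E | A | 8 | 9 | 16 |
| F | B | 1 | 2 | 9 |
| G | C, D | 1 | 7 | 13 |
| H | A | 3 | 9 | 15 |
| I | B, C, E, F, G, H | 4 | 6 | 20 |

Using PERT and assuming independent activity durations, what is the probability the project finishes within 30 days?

0.145

te_A = (9 + 4·11 + 13)/6 = 66/6 = 11; σ²_A = ((13−9)/6)² = 0.444
te_B = (8 + 4·10 + 12)/6 = 60/6 = 10; σ²_B = ((12−8)/6)² = 0.444
te_C = (2 + 4·6 + 16)/6 = 42/6 = 7; σ²_C = ((16−2)/6)² = 5.444
te_D = (3 + 4·8 + 13)/6 = 48/6 = 8; σ²_D = ((13−3)/6)² = 2.778
te_E = (8 + 4·9 + 16)/6 = 60/6 = 10; σ²_E = ((16−8)/6)² = 1.778
te_F = (1 + 4·2 + 9)/6 = 18/6 = 3; σ²_F = ((9−1)/6)² = 1.778
te_G = (1 + 4·7 + 13)/6 = 42/6 = 7; σ²_G = ((13−1)/6)² = 4.000
te_H = (3 + 4·9 + 15)/6 = 54/6 = 9; σ²_H = ((15−3)/6)² = 4.000
te_I = (4 + 4·6 + 20)/6 = 48/6 = 8; σ²_I = ((20−4)/6)² = 7.111

Forward pass:
ES_A = 0; EF_A = 11
ES_B = 0; EF_B = 10
ES_C = max(EF_A=11, EF_B=10) = 11; EF_C = 11+7 = 18
ES_D = max(EF_A=11, EF_B=10) = 11; EF_D = 11+8 = 19
ES_E = 11; EF_E = 11+10 = 21
ES_F = 10; EF_F = 10+3 = 13
ES_G = max(EF_C=18, EF_D=19) = 19; EF_G = 19+7 = 26
ES_H = 11; EF_H = 11+9 = 20
ES_I = max(EF_B=10, EF_C=18, EF_E=21, EF_F=13, EF_G=26, EF_H=20) = 26; EF_I = 26+8 = 34
Expected project duration μ = 34 days. Critical path: A → D → G → I.

Variance along critical path = 0.444 + 2.778 + 4.000 + 7.111 = 14.333; σ = √14.333 = 3.786 days.
Z = (30 − 34) / 3.786 = -1.057
P(T ≤ 30) = Φ(-1.057) ≈ 0.145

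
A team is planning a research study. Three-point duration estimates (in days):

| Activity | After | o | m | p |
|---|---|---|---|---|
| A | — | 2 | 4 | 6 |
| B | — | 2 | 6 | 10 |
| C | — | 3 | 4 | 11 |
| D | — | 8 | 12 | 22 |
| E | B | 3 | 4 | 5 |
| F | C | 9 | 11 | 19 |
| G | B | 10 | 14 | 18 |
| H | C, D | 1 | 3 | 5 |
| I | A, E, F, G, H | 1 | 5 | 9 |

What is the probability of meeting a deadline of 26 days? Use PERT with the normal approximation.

0.667

te_A = (2 + 4·4 + 6)/6 = 24/6 = 4; σ²_A = ((6−2)/6)² = 0.444
te_B = (2 + 4·6 + 10)/6 = 36/6 = 6; σ²_B = ((10−2)/6)² = 1.778
te_C = (3 + 4·4 + 11)/6 = 30/6 = 5; σ²_C = ((11−3)/6)² = 1.778
te_D = (8 + 4·12 + 22)/6 = 78/6 = 13; σ²_D = ((22−8)/6)² = 5.444
te_E = (3 + 4·4 + 5)/6 = 24/6 = 4; σ²_E = ((5−3)/6)² = 0.111
te_F = (9 + 4·11 + 19)/6 = 72/6 = 12; σ²_F = ((19−9)/6)² = 2.778
te_G = (10 + 4·14 + 18)/6 = 84/6 = 14; σ²_G = ((18−10)/6)² = 1.778
te_H = (1 + 4·3 + 5)/6 = 18/6 = 3; σ²_H = ((5−1)/6)² = 0.444
te_I = (1 + 4·5 + 9)/6 = 30/6 = 5; σ²_I = ((9−1)/6)² = 1.778

Forward pass:
ES_A = 0; EF_A = 4
ES_B = 0; EF_B = 6
ES_C = 0; EF_C = 5
ES_D = 0; EF_D = 13
ES_E = 6; EF_E = 6+4 = 10
ES_F = 5; EF_F = 5+12 = 17
ES_G = 6; EF_G = 6+14 = 20
ES_H = max(EF_C=5, EF_D=13) = 13; EF_H = 13+3 = 16
ES_I = max(EF_A=4, EF_E=10, EF_F=17, EF_G=20, EF_H=16) = 20; EF_I = 20+5 = 25
Expected project duration μ = 25 days. Critical path: B → G → I.

Variance along critical path = 1.778 + 1.778 + 1.778 = 5.333; σ = √5.333 = 2.309 days.
Z = (26 − 25) / 2.309 = 0.433
P(T ≤ 26) = Φ(0.433) ≈ 0.667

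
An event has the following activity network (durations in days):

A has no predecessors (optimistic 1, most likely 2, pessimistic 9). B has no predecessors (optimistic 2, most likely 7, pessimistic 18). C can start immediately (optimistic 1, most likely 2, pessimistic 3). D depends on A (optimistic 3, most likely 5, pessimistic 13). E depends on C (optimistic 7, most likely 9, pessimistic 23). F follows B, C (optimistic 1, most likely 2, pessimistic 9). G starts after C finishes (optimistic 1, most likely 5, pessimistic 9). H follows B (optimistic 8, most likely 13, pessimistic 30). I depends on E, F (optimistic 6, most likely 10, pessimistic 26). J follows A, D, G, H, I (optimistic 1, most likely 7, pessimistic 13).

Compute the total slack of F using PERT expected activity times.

te_A = (1 + 4·2 + 9)/6 = 18/6 = 3
te_B = (2 + 4·7 + 18)/6 = 48/6 = 8
te_C = (1 + 4·2 + 3)/6 = 12/6 = 2
te_D = (3 + 4·5 + 13)/6 = 36/6 = 6
te_E = (7 + 4·9 + 23)/6 = 66/6 = 11
te_F = (1 + 4·2 + 9)/6 = 18/6 = 3
te_G = (1 + 4·5 + 9)/6 = 30/6 = 5
te_H = (8 + 4·13 + 30)/6 = 90/6 = 15
te_I = (6 + 4·10 + 26)/6 = 72/6 = 12
te_J = (1 + 4·7 + 13)/6 = 42/6 = 7

Forward pass:
ES_A = 0; EF_A = 3
ES_B = 0; EF_B = 8
ES_C = 0; EF_C = 2
ES_D = 3; EF_D = 3+6 = 9
ES_E = 2; EF_E = 2+11 = 13
ES_F = max(EF_B=8, EF_C=2) = 8; EF_F = 8+3 = 11
ES_G = 2; EF_G = 2+5 = 7
ES_H = 8; EF_H = 8+15 = 23
ES_I = max(EF_E=13, EF_F=11) = 13; EF_I = 13+12 = 25
ES_J = max(EF_A=3, EF_D=9, EF_G=7, EF_H=23, EF_I=25) = 25; EF_J = 25+7 = 32
Expected project duration μ = 32 days. Critical path: C → E → I → J.

Backward pass:
LF_J = 32; LS_J = 32−7 = 25
LF_I = LS_J = 25; LS_I = 25−12 = 13
LF_H = LS_J = 25; LS_H = 25−15 = 10
LF_G = LS_J = 25; LS_G = 25−5 = 20
LF_F = LS_I = 13; LS_F = 13−3 = 10
LF_E = LS_I = 13; LS_E = 13−11 = 2
LF_D = LS_J = 25; LS_D = 25−6 = 19
LF_C = min(LS_E=2, LS_F=10, LS_G=20) = 2; LS_C = 2−2 = 0
LF_B = min(LS_F=10, LS_H=10) = 10; LS_B = 10−8 = 2
LF_A = min(LS_D=19, LS_J=25) = 19; LS_A = 19−3 = 16
Slack_F = LS_F − ES_F = 10 − 8 = 2

2 days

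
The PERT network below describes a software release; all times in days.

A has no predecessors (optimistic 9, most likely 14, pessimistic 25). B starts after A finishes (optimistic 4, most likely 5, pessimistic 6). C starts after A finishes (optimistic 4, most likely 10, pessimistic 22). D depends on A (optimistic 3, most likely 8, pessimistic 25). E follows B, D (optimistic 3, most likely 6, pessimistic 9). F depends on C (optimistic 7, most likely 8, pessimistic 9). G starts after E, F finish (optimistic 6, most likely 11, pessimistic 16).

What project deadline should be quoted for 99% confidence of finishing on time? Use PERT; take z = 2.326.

te_A = (9 + 4·14 + 25)/6 = 90/6 = 15; σ²_A = ((25−9)/6)² = 7.111
te_B = (4 + 4·5 + 6)/6 = 30/6 = 5; σ²_B = ((6−4)/6)² = 0.111
te_C = (4 + 4·10 + 22)/6 = 66/6 = 11; σ²_C = ((22−4)/6)² = 9.000
te_D = (3 + 4·8 + 25)/6 = 60/6 = 10; σ²_D = ((25−3)/6)² = 13.444
te_E = (3 + 4·6 + 9)/6 = 36/6 = 6; σ²_E = ((9−3)/6)² = 1.000
te_F = (7 + 4·8 + 9)/6 = 48/6 = 8; σ²_F = ((9−7)/6)² = 0.111
te_G = (6 + 4·11 + 16)/6 = 66/6 = 11; σ²_G = ((16−6)/6)² = 2.778

Forward pass:
ES_A = 0; EF_A = 15
ES_B = 15; EF_B = 15+5 = 20
ES_C = 15; EF_C = 15+11 = 26
ES_D = 15; EF_D = 15+10 = 25
ES_E = max(EF_B=20, EF_D=25) = 25; EF_E = 25+6 = 31
ES_F = 26; EF_F = 26+8 = 34
ES_G = max(EF_E=31, EF_F=34) = 34; EF_G = 34+11 = 45
Expected project duration μ = 45 days. Critical path: A → C → F → G.

Variance along critical path = 7.111 + 9.000 + 0.111 + 2.778 = 19.000; σ = 4.359 days.
D = μ + z·σ = 45 + 2.326·4.359 = 55.1 days

55.1 days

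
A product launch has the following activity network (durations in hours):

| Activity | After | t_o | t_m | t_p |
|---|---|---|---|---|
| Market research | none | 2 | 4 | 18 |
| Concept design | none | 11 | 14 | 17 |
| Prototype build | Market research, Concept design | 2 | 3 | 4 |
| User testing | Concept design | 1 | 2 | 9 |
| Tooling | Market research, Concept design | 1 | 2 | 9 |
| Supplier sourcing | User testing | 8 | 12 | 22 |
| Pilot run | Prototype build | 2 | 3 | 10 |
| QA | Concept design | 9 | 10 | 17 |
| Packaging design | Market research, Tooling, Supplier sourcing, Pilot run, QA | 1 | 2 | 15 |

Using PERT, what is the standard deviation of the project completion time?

te_Market research = (2 + 4·4 + 18)/6 = 36/6 = 6; σ²_Market research = ((18−2)/6)² = 7.111
te_Concept design = (11 + 4·14 + 17)/6 = 84/6 = 14; σ²_Concept design = ((17−11)/6)² = 1.000
te_Prototype build = (2 + 4·3 + 4)/6 = 18/6 = 3; σ²_Prototype build = ((4−2)/6)² = 0.111
te_User testing = (1 + 4·2 + 9)/6 = 18/6 = 3; σ²_User testing = ((9−1)/6)² = 1.778
te_Tooling = (1 + 4·2 + 9)/6 = 18/6 = 3; σ²_Tooling = ((9−1)/6)² = 1.778
te_Supplier sourcing = (8 + 4·12 + 22)/6 = 78/6 = 13; σ²_Supplier sourcing = ((22−8)/6)² = 5.444
te_Pilot run = (2 + 4·3 + 10)/6 = 24/6 = 4; σ²_Pilot run = ((10−2)/6)² = 1.778
te_QA = (9 + 4·10 + 17)/6 = 66/6 = 11; σ²_QA = ((17−9)/6)² = 1.778
te_Packaging design = (1 + 4·2 + 15)/6 = 24/6 = 4; σ²_Packaging design = ((15−1)/6)² = 5.444

Forward pass:
ES_Market research = 0; EF_Market research = 6
ES_Concept design = 0; EF_Concept design = 14
ES_Prototype build = max(EF_Market research=6, EF_Concept design=14) = 14; EF_Prototype build = 14+3 = 17
ES_User testing = 14; EF_User testing = 14+3 = 17
ES_Tooling = max(EF_Market research=6, EF_Concept design=14) = 14; EF_Tooling = 14+3 = 17
ES_Supplier sourcing = 17; EF_Supplier sourcing = 17+13 = 30
ES_Pilot run = 17; EF_Pilot run = 17+4 = 21
ES_QA = 14; EF_QA = 14+11 = 25
ES_Packaging design = max(EF_Market research=6, EF_Tooling=17, EF_Supplier sourcing=30, EF_Pilot run=21, EF_QA=25) = 30; EF_Packaging design = 30+4 = 34
Expected project duration μ = 34 hours. Critical path: Concept design → User testing → Supplier sourcing → Packaging design.

Variance along critical path = 1.000 + 1.778 + 5.444 + 5.444 = 13.667
σ = √13.667 = 3.697 hours

3.70 hours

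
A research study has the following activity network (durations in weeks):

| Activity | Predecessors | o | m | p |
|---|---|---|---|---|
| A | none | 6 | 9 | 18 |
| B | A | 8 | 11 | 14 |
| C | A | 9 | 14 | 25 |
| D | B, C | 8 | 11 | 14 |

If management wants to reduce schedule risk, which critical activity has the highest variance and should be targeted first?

te_A = (6 + 4·9 + 18)/6 = 60/6 = 10; σ²_A = ((18−6)/6)² = 4.000
te_B = (8 + 4·11 + 14)/6 = 66/6 = 11; σ²_B = ((14−8)/6)² = 1.000
te_C = (9 + 4·14 + 25)/6 = 90/6 = 15; σ²_C = ((25−9)/6)² = 7.111
te_D = (8 + 4·11 + 14)/6 = 66/6 = 11; σ²_D = ((14−8)/6)² = 1.000

Forward pass:
ES_A = 0; EF_A = 10
ES_B = 10; EF_B = 10+11 = 21
ES_C = 10; EF_C = 10+15 = 25
ES_D = max(EF_B=21, EF_C=25) = 25; EF_D = 25+11 = 36
Expected project duration μ = 36 weeks. Critical path: A → C → D.

Variances on critical path: σ²_A=4.000, σ²_C=7.111, σ²_D=1.000.
Largest is σ²_C = 7.111.

C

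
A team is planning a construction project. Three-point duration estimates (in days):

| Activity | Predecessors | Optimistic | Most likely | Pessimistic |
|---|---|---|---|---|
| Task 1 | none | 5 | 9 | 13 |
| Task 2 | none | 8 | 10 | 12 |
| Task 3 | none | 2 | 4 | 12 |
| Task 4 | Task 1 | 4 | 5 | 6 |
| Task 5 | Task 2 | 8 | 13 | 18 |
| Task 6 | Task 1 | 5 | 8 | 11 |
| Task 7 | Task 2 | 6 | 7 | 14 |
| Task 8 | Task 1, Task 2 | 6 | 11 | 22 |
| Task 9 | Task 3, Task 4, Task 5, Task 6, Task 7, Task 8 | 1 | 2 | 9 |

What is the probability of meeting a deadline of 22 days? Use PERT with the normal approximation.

0.037

te_Task 1 = (5 + 4·9 + 13)/6 = 54/6 = 9; σ²_Task 1 = ((13−5)/6)² = 1.778
te_Task 2 = (8 + 4·10 + 12)/6 = 60/6 = 10; σ²_Task 2 = ((12−8)/6)² = 0.444
te_Task 3 = (2 + 4·4 + 12)/6 = 30/6 = 5; σ²_Task 3 = ((12−2)/6)² = 2.778
te_Task 4 = (4 + 4·5 + 6)/6 = 30/6 = 5; σ²_Task 4 = ((6−4)/6)² = 0.111
te_Task 5 = (8 + 4·13 + 18)/6 = 78/6 = 13; σ²_Task 5 = ((18−8)/6)² = 2.778
te_Task 6 = (5 + 4·8 + 11)/6 = 48/6 = 8; σ²_Task 6 = ((11−5)/6)² = 1.000
te_Task 7 = (6 + 4·7 + 14)/6 = 48/6 = 8; σ²_Task 7 = ((14−6)/6)² = 1.778
te_Task 8 = (6 + 4·11 + 22)/6 = 72/6 = 12; σ²_Task 8 = ((22−6)/6)² = 7.111
te_Task 9 = (1 + 4·2 + 9)/6 = 18/6 = 3; σ²_Task 9 = ((9−1)/6)² = 1.778

Forward pass:
ES_Task 1 = 0; EF_Task 1 = 9
ES_Task 2 = 0; EF_Task 2 = 10
ES_Task 3 = 0; EF_Task 3 = 5
ES_Task 4 = 9; EF_Task 4 = 9+5 = 14
ES_Task 5 = 10; EF_Task 5 = 10+13 = 23
ES_Task 6 = 9; EF_Task 6 = 9+8 = 17
ES_Task 7 = 10; EF_Task 7 = 10+8 = 18
ES_Task 8 = max(EF_Task 1=9, EF_Task 2=10) = 10; EF_Task 8 = 10+12 = 22
ES_Task 9 = max(EF_Task 3=5, EF_Task 4=14, EF_Task 5=23, EF_Task 6=17, EF_Task 7=18, EF_Task 8=22) = 23; EF_Task 9 = 23+3 = 26
Expected project duration μ = 26 days. Critical path: Task 2 → Task 5 → Task 9.

Variance along critical path = 0.444 + 2.778 + 1.778 = 5.000; σ = √5.000 = 2.236 days.
Z = (22 − 26) / 2.236 = -1.789
P(T ≤ 22) = Φ(-1.789) ≈ 0.037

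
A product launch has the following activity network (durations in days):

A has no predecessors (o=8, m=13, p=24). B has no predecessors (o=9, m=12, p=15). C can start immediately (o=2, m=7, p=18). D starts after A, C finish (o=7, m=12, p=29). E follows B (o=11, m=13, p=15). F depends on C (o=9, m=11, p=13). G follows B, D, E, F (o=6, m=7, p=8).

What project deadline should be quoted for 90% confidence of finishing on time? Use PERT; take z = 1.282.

te_A = (8 + 4·13 + 24)/6 = 84/6 = 14; σ²_A = ((24−8)/6)² = 7.111
te_B = (9 + 4·12 + 15)/6 = 72/6 = 12; σ²_B = ((15−9)/6)² = 1.000
te_C = (2 + 4·7 + 18)/6 = 48/6 = 8; σ²_C = ((18−2)/6)² = 7.111
te_D = (7 + 4·12 + 29)/6 = 84/6 = 14; σ²_D = ((29−7)/6)² = 13.444
te_E = (11 + 4·13 + 15)/6 = 78/6 = 13; σ²_E = ((15−11)/6)² = 0.444
te_F = (9 + 4·11 + 13)/6 = 66/6 = 11; σ²_F = ((13−9)/6)² = 0.444
te_G = (6 + 4·7 + 8)/6 = 42/6 = 7; σ²_G = ((8−6)/6)² = 0.111

Forward pass:
ES_A = 0; EF_A = 14
ES_B = 0; EF_B = 12
ES_C = 0; EF_C = 8
ES_D = max(EF_A=14, EF_C=8) = 14; EF_D = 14+14 = 28
ES_E = 12; EF_E = 12+13 = 25
ES_F = 8; EF_F = 8+11 = 19
ES_G = max(EF_B=12, EF_D=28, EF_E=25, EF_F=19) = 28; EF_G = 28+7 = 35
Expected project duration μ = 35 days. Critical path: A → D → G.

Variance along critical path = 7.111 + 13.444 + 0.111 = 20.667; σ = 4.546 days.
D = μ + z·σ = 35 + 1.282·4.546 = 40.8 days

40.8 days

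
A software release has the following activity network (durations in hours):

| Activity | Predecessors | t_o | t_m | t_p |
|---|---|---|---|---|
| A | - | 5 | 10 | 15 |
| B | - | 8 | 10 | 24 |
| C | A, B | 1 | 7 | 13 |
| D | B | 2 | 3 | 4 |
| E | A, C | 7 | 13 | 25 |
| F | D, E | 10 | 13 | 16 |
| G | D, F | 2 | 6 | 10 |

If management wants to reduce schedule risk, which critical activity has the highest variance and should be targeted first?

te_A = (5 + 4·10 + 15)/6 = 60/6 = 10; σ²_A = ((15−5)/6)² = 2.778
te_B = (8 + 4·10 + 24)/6 = 72/6 = 12; σ²_B = ((24−8)/6)² = 7.111
te_C = (1 + 4·7 + 13)/6 = 42/6 = 7; σ²_C = ((13−1)/6)² = 4.000
te_D = (2 + 4·3 + 4)/6 = 18/6 = 3; σ²_D = ((4−2)/6)² = 0.111
te_E = (7 + 4·13 + 25)/6 = 84/6 = 14; σ²_E = ((25−7)/6)² = 9.000
te_F = (10 + 4·13 + 16)/6 = 78/6 = 13; σ²_F = ((16−10)/6)² = 1.000
te_G = (2 + 4·6 + 10)/6 = 36/6 = 6; σ²_G = ((10−2)/6)² = 1.778

Forward pass:
ES_A = 0; EF_A = 10
ES_B = 0; EF_B = 12
ES_C = max(EF_A=10, EF_B=12) = 12; EF_C = 12+7 = 19
ES_D = 12; EF_D = 12+3 = 15
ES_E = max(EF_A=10, EF_C=19) = 19; EF_E = 19+14 = 33
ES_F = max(EF_D=15, EF_E=33) = 33; EF_F = 33+13 = 46
ES_G = max(EF_D=15, EF_F=46) = 46; EF_G = 46+6 = 52
Expected project duration μ = 52 hours. Critical path: B → C → E → F → G.

Variances on critical path: σ²_B=7.111, σ²_C=4.000, σ²_E=9.000, σ²_F=1.000, σ²_G=1.778.
Largest is σ²_E = 9.000.

E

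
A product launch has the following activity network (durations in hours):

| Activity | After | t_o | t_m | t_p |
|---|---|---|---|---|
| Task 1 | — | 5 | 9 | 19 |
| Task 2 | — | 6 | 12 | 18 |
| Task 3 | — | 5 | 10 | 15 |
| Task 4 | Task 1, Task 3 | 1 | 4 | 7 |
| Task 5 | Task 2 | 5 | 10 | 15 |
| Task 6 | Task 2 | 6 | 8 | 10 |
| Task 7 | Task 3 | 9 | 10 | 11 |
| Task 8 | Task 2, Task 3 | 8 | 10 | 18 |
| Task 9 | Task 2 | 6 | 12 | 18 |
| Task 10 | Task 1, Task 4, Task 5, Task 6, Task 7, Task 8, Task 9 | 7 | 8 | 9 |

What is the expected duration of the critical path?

32 hours

te_Task 1 = (5 + 4·9 + 19)/6 = 60/6 = 10
te_Task 2 = (6 + 4·12 + 18)/6 = 72/6 = 12
te_Task 3 = (5 + 4·10 + 15)/6 = 60/6 = 10
te_Task 4 = (1 + 4·4 + 7)/6 = 24/6 = 4
te_Task 5 = (5 + 4·10 + 15)/6 = 60/6 = 10
te_Task 6 = (6 + 4·8 + 10)/6 = 48/6 = 8
te_Task 7 = (9 + 4·10 + 11)/6 = 60/6 = 10
te_Task 8 = (8 + 4·10 + 18)/6 = 66/6 = 11
te_Task 9 = (6 + 4·12 + 18)/6 = 72/6 = 12
te_Task 10 = (7 + 4·8 + 9)/6 = 48/6 = 8

Forward pass:
ES_Task 1 = 0; EF_Task 1 = 10
ES_Task 2 = 0; EF_Task 2 = 12
ES_Task 3 = 0; EF_Task 3 = 10
ES_Task 4 = max(EF_Task 1=10, EF_Task 3=10) = 10; EF_Task 4 = 10+4 = 14
ES_Task 5 = 12; EF_Task 5 = 12+10 = 22
ES_Task 6 = 12; EF_Task 6 = 12+8 = 20
ES_Task 7 = 10; EF_Task 7 = 10+10 = 20
ES_Task 8 = max(EF_Task 2=12, EF_Task 3=10) = 12; EF_Task 8 = 12+11 = 23
ES_Task 9 = 12; EF_Task 9 = 12+12 = 24
ES_Task 10 = max(EF_Task 1=10, EF_Task 4=14, EF_Task 5=22, EF_Task 6=20, EF_Task 7=20, EF_Task 8=23, EF_Task 9=24) = 24; EF_Task 10 = 24+8 = 32
Expected project duration μ = 32 hours. Critical path: Task 2 → Task 9 → Task 10.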